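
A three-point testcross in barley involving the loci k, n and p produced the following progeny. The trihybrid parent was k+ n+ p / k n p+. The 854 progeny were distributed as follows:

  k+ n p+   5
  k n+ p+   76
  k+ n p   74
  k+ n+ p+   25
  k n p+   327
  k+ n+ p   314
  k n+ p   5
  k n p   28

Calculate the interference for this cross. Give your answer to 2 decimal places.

0.15

The two rarest classes, k n+ p and k+ n p+, are the double crossovers. Comparing them with the parentals, only the k allele has switched, so k is the middle locus and the order is n – k – p.
n–k: (150 + 10)/854 = 0.1874; k–p: (53 + 10)/854 = 0.0738.
Expected DCO frequency = 0.1874 × 0.0738 ≈ 0.01383; observed = 10/854 ≈ 0.01171.
Coefficient of coincidence = 0.01171/0.01383 ≈ 0.85; interference = 1 − 0.85 = 0.15.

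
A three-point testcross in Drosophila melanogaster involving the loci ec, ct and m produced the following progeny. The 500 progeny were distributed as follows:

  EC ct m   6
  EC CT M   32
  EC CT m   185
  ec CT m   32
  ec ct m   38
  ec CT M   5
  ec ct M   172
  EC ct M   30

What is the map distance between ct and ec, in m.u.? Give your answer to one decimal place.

The two most frequent reciprocal classes, EC CT m and ec ct M, are the parental types, so the F1 was EC CT m / ec ct M.
The two rarest classes, EC ct m and ec CT M, are the double crossovers. Comparing them with the parentals, only the ct allele has switched, so ct is the middle locus and the order is ec – ct – m.
Crossovers in the ec–ct interval produce the single-crossover classes ec CT m and EC ct M (32 + 30 = 62) plus the double crossovers (11).
RF(ec–ct) = (62 + 11) / 500 = 73/500 = 0.1460 → 14.6 m.u.

14.6 m.u.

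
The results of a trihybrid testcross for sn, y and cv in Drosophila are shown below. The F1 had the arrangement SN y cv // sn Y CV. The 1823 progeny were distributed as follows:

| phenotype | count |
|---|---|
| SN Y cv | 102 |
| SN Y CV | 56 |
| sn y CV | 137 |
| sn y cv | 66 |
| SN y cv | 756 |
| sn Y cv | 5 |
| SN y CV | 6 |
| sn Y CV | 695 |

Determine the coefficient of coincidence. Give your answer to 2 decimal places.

0.60

The two rarest classes, SN y CV and sn Y cv, are the double crossovers. Comparing them with the parentals, only the cv allele has switched, so cv is the middle locus and the order is sn – cv – y.
sn–cv: (122 + 11)/1823 = 0.0730; cv–y: (239 + 11)/1823 = 0.1371.
Expected DCO frequency = 0.0730 × 0.1371 ≈ 0.01001; observed = 11/1823 ≈ 0.00603.
Coefficient of coincidence = 0.00603/0.01001 ≈ 0.60.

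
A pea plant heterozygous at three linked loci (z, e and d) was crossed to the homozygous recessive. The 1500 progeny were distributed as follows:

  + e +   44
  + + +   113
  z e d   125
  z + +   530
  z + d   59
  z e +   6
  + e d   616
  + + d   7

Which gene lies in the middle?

e

The two most frequent reciprocal classes, + e d and z + +, are the parental types, so the F1 was + e d / z + +.
The two rarest classes, + + d and z e +, are the double crossovers. Comparing them with the parentals, only the e allele has switched, so e is the middle locus and the order is d – e – z.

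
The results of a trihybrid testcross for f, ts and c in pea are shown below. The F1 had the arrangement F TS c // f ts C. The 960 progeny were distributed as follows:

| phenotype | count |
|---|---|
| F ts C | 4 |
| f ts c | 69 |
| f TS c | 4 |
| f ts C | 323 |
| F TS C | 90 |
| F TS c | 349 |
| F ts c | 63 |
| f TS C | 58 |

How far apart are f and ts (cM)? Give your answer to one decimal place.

13.4 cM

The two rarest classes, f TS c and F ts C, are the double crossovers. Comparing them with the parentals, only the f allele has switched, so f is the middle locus and the order is c – f – ts.
Crossovers in the f–ts interval produce the single-crossover classes F ts c and f TS C (63 + 58 = 121) plus the double crossovers (8).
RF(f–ts) = (121 + 8) / 960 = 129/960 = 0.1344 → 13.4 cM.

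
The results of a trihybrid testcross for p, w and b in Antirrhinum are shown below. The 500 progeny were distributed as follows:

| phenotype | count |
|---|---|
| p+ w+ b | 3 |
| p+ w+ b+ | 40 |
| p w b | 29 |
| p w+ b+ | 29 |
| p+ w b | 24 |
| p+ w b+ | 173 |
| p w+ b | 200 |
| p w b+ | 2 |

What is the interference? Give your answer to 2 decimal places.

The two most frequent reciprocal classes, p+ w b+ and p w+ b, are the parental types, so the F1 was p+ w b+ / p w+ b.
The two rarest classes, p w b+ and p+ w+ b, are the double crossovers. Comparing them with the parentals, only the p allele has switched, so p is the middle locus and the order is b – p – w.
b–p: (53 + 5)/500 = 0.1160; p–w: (69 + 5)/500 = 0.1480.
Expected DCO frequency = 0.1160 × 0.1480 ≈ 0.01717; observed = 5/500 ≈ 0.01000.
Coefficient of coincidence = 0.01000/0.01717 ≈ 0.58; interference = 1 − 0.58 = 0.42.

0.42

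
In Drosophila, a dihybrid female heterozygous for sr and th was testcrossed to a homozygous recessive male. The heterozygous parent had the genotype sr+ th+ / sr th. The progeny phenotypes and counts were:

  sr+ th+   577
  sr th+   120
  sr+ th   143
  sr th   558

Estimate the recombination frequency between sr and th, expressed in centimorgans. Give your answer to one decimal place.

The recombinant classes are sr+ th and sr th+: 143 + 120 = 263.
Recombination frequency = 263/1398 = 0.1881 ≈ 18.8%, i.e. 18.8 centimorgans.

18.8 centimorgans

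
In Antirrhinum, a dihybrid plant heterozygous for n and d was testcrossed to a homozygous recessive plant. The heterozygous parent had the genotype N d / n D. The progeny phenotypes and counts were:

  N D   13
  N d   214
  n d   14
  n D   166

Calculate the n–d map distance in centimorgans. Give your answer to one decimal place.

The recombinant classes are N D and n d: 13 + 14 = 27.
Recombination frequency = 27/407 = 0.0663 ≈ 6.6%, i.e. 6.6 centimorgans.

6.6 centimorgans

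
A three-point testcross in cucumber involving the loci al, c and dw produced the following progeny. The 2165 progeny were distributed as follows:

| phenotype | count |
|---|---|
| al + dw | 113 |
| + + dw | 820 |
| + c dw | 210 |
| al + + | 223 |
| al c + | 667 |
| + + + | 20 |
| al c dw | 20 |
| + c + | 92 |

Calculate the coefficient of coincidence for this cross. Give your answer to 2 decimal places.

0.75

The two most frequent reciprocal classes, + + dw and al c +, are the parental types, so the F1 was + + dw / al c +.
The two rarest classes, + + + and al c dw, are the double crossovers. Comparing them with the parentals, only the dw allele has switched, so dw is the middle locus and the order is al – dw – c.
al–dw: (205 + 40)/2165 = 0.1132; dw–c: (433 + 40)/2165 = 0.2185.
Expected DCO frequency = 0.1132 × 0.2185 ≈ 0.02473; observed = 40/2165 ≈ 0.01848.
Coefficient of coincidence = 0.01848/0.02473 ≈ 0.75.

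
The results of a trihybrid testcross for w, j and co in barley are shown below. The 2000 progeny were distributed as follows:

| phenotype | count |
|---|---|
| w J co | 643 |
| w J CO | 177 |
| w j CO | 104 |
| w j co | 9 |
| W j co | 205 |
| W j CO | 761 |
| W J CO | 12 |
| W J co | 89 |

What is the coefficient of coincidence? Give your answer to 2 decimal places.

The two most frequent reciprocal classes, w J co and W j CO, are the parental types, so the F1 was w J co / W j CO.
The two rarest classes, w j co and W J CO, are the double crossovers. Comparing them with the parentals, only the j allele has switched, so j is the middle locus and the order is co – j – w.
co–j: (382 + 21)/2000 = 0.2015; j–w: (193 + 21)/2000 = 0.1070.
Expected DCO frequency = 0.2015 × 0.1070 ≈ 0.02156; observed = 21/2000 ≈ 0.01050.
Coefficient of coincidence = 0.01050/0.02156 ≈ 0.49.

0.49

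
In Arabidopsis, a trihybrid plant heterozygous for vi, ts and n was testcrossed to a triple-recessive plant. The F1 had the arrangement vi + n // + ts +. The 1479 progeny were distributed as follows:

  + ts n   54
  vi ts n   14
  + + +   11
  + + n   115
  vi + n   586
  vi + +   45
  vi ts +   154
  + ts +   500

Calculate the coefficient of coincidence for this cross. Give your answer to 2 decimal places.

1.01

The two rarest classes, vi ts n and + + +, are the double crossovers. Comparing them with the parentals, only the ts allele has switched, so ts is the middle locus and the order is n – ts – vi.
n–ts: (99 + 25)/1479 = 0.0838; ts–vi: (269 + 25)/1479 = 0.1988.
Expected DCO frequency = 0.0838 × 0.1988 ≈ 0.01666; observed = 25/1479 ≈ 0.01690.
Coefficient of coincidence = 0.01690/0.01666 ≈ 1.01.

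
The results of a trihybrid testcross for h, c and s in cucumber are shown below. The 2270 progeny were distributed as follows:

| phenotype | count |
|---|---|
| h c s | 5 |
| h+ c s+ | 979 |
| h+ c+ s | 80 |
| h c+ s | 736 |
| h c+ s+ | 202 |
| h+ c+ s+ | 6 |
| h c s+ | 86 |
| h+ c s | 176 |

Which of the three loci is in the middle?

c

The two most frequent reciprocal classes, h+ c s+ and h c+ s, are the parental types, so the F1 was h+ c s+ / h c+ s.
The two rarest classes, h+ c+ s+ and h c s, are the double crossovers. Comparing them with the parentals, only the c allele has switched, so c is the middle locus and the order is h – c – s.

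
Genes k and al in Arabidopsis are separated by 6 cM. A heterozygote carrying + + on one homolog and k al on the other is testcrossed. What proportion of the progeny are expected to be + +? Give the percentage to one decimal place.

47.0%

A map distance of 6 cM corresponds to a recombination frequency of 0.060.
The F1 is + + / k al, so + + is a parental gamete class with expected frequency (1 − r)/2 = 0.940/2 = 0.4700.
That is 0.4700 = 47.0% of the progeny.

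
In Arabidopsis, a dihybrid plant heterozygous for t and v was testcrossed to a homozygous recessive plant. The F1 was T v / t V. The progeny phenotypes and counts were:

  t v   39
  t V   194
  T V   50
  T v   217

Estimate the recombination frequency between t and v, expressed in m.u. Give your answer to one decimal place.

The recombinant classes are T V and t v: 50 + 39 = 89.
Recombination frequency = 89/500 = 0.1780 ≈ 17.8%, i.e. 17.8 m.u.

17.8 m.u.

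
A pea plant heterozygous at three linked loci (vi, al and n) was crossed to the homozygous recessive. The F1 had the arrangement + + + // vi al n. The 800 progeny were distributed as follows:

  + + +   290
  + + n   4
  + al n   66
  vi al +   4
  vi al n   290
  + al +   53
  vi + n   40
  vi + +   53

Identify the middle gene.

The two rarest classes, + + n and vi al +, are the double crossovers. Comparing them with the parentals, only the n allele has switched, so n is the middle locus and the order is al – n – vi.

n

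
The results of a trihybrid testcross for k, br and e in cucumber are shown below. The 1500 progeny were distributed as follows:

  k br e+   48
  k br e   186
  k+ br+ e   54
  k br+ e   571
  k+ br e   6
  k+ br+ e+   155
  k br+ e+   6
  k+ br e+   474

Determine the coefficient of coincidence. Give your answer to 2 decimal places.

0.45

The two most frequent reciprocal classes, k br+ e and k+ br e+, are the parental types, so the F1 was k br+ e / k+ br e+.
The two rarest classes, k br+ e+ and k+ br e, are the double crossovers. Comparing them with the parentals, only the e allele has switched, so e is the middle locus and the order is br – e – k.
br–e: (341 + 12)/1500 = 0.2353; e–k: (102 + 12)/1500 = 0.0760.
Expected DCO frequency = 0.2353 × 0.0760 ≈ 0.01788; observed = 12/1500 ≈ 0.00800.
Coefficient of coincidence = 0.00800/0.01788 ≈ 0.45.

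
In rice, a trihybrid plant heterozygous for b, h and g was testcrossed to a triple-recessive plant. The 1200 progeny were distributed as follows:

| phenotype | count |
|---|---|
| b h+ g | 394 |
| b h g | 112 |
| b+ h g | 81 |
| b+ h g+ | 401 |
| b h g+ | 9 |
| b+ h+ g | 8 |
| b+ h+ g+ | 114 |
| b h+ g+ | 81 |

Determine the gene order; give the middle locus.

b

The two most frequent reciprocal classes, b h+ g and b+ h g+, are the parental types, so the F1 was b h+ g / b+ h g+.
The two rarest classes, b+ h+ g and b h g+, are the double crossovers. Comparing them with the parentals, only the b allele has switched, so b is the middle locus and the order is h – b – g.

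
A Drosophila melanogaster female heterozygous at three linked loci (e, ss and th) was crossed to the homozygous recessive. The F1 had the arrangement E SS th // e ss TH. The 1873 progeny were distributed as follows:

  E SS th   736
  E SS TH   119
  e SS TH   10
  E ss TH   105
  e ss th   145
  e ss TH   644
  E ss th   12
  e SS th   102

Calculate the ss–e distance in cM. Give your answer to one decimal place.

12.2 cM

The two rarest classes, E ss th and e SS TH, are the double crossovers. Comparing them with the parentals, only the ss allele has switched, so ss is the middle locus and the order is th – ss – e.
Crossovers in the ss–e interval produce the single-crossover classes e SS th and E ss TH (102 + 105 = 207) plus the double crossovers (22).
RF(ss–e) = (207 + 22) / 1873 = 229/1873 = 0.1223 → 12.2 cM.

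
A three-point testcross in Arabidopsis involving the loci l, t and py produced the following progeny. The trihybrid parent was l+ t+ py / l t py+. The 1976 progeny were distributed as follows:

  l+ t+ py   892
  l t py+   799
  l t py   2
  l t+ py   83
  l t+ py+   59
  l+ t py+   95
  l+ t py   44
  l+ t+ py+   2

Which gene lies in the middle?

py

The two rarest classes, l+ t+ py+ and l t py, are the double crossovers. Comparing them with the parentals, only the py allele has switched, so py is the middle locus and the order is l – py – t.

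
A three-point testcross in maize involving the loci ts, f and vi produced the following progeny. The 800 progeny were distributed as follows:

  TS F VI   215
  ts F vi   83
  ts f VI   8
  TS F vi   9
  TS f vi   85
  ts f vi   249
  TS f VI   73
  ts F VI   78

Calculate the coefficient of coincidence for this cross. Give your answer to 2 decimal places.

0.44

The two most frequent reciprocal classes, ts f vi and TS F VI, are the parental types, so the F1 was ts f vi / TS F VI.
The two rarest classes, ts f VI and TS F vi, are the double crossovers. Comparing them with the parentals, only the vi allele has switched, so vi is the middle locus and the order is f – vi – ts.
f–vi: (156 + 17)/800 = 0.2162; vi–ts: (163 + 17)/800 = 0.2250.
Expected DCO frequency = 0.2162 × 0.2250 ≈ 0.04865; observed = 17/800 ≈ 0.02125.
Coefficient of coincidence = 0.02125/0.04865 ≈ 0.44.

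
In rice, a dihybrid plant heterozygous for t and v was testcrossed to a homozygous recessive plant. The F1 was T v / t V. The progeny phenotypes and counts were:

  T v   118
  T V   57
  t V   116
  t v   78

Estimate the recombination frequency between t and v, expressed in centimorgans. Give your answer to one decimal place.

The recombinant classes are T V and t v: 57 + 78 = 135.
Recombination frequency = 135/369 = 0.3659 ≈ 36.6%, i.e. 36.6 centimorgans.

36.6 centimorgans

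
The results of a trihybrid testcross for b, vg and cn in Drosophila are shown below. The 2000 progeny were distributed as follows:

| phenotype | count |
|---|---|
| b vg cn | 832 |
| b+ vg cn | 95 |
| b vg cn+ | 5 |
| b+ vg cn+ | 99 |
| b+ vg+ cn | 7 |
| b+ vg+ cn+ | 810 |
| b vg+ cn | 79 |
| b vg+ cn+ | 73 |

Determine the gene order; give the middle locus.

The two most frequent reciprocal classes, b+ vg+ cn+ and b vg cn, are the parental types, so the F1 was b+ vg+ cn+ / b vg cn.
The two rarest classes, b+ vg+ cn and b vg cn+, are the double crossovers. Comparing them with the parentals, only the cn allele has switched, so cn is the middle locus and the order is vg – cn – b.

cn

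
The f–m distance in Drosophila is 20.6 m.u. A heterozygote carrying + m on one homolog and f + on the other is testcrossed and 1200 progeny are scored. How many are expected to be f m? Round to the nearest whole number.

A map distance of 20.6 m.u. corresponds to a recombination frequency of 0.206.
The F1 is + m / f +, so f m is a recombinant gamete class with expected frequency r/2 = 0.206/2 = 0.1030.
Expected number = 0.1030 × 1200 = 123.60 ≈ 124.

124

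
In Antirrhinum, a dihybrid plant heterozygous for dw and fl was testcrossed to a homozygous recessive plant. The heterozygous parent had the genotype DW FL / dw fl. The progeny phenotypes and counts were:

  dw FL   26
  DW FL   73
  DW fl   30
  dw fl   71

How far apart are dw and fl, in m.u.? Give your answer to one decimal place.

28.0 m.u.

The recombinant classes are DW fl and dw FL: 30 + 26 = 56.
Recombination frequency = 56/200 = 0.2800 ≈ 28.0%, i.e. 28.0 m.u.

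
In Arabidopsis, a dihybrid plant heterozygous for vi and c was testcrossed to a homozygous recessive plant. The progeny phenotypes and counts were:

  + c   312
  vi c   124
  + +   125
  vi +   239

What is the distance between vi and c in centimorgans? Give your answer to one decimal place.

The two most frequent classes, + c (312) and vi + (239), are the parental types, so the F1 was + c / vi +.
The recombinant classes are + + and vi c: 125 + 124 = 249.
Recombination frequency = 249/800 = 0.3113 ≈ 31.1%, i.e. 31.1 centimorgans.

31.1 centimorgans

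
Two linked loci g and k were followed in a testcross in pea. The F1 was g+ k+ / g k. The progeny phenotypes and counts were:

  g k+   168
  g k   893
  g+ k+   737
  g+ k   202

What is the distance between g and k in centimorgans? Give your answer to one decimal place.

The recombinant classes are g+ k and g k+: 202 + 168 = 370.
Recombination frequency = 370/2000 = 0.1850 ≈ 18.5%, i.e. 18.5 centimorgans.

18.5 centimorgans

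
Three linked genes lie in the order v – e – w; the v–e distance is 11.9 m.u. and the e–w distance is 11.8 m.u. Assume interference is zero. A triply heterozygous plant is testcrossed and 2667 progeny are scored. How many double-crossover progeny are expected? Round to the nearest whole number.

37

Map distances give recombination frequencies of 0.119 and 0.118 for the two intervals.
With no interference, expected double-crossover frequency = 0.119 × 0.118 = 0.01404.
Expected number = 0.01404 × 2667 = 37.45 ≈ 37.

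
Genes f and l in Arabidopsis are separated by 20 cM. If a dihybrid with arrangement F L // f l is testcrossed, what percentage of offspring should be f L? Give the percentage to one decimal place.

A map distance of 20 cM corresponds to a recombination frequency of 0.200.
The F1 is F L / f l, so f L is a recombinant gamete class with expected frequency r/2 = 0.200/2 = 0.1000.
That is 0.1000 = 10.0% of the progeny.

10.0%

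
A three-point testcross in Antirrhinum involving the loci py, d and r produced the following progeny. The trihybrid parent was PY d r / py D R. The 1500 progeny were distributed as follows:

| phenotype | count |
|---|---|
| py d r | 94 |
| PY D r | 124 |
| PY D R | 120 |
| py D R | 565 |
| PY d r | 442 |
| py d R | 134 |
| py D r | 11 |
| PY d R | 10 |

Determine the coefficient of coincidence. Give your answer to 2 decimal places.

0.48

The two rarest classes, PY d R and py D r, are the double crossovers. Comparing them with the parentals, only the r allele has switched, so r is the middle locus and the order is py – r – d.
py–r: (214 + 21)/1500 = 0.1567; r–d: (258 + 21)/1500 = 0.1860.
Expected DCO frequency = 0.1567 × 0.1860 ≈ 0.02915; observed = 21/1500 ≈ 0.01400.
Coefficient of coincidence = 0.01400/0.02915 ≈ 0.48.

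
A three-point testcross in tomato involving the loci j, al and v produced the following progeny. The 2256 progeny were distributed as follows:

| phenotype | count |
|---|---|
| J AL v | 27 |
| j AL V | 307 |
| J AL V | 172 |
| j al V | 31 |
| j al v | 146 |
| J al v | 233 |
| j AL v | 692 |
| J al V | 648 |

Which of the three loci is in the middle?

The two most frequent reciprocal classes, j AL v and J al V, are the parental types, so the F1 was j AL v / J al V.
The two rarest classes, J AL v and j al V, are the double crossovers. Comparing them with the parentals, only the j allele has switched, so j is the middle locus and the order is al – j – v.

j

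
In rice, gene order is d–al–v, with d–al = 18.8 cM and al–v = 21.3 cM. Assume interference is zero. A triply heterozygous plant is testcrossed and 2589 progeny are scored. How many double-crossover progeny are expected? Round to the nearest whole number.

Map distances give recombination frequencies of 0.188 and 0.213 for the two intervals.
With no interference, expected double-crossover frequency = 0.188 × 0.213 = 0.04004.
Expected number = 0.04004 × 2589 = 103.67 ≈ 104.

104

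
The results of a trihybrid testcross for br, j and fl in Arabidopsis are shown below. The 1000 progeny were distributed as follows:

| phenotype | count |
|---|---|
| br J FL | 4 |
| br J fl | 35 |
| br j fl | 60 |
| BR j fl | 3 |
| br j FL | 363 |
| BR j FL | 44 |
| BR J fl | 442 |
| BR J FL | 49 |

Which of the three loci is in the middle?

j

The two most frequent reciprocal classes, br j FL and BR J fl, are the parental types, so the F1 was br j FL / BR J fl.
The two rarest classes, br J FL and BR j fl, are the double crossovers. Comparing them with the parentals, only the j allele has switched, so j is the middle locus and the order is fl – j – br.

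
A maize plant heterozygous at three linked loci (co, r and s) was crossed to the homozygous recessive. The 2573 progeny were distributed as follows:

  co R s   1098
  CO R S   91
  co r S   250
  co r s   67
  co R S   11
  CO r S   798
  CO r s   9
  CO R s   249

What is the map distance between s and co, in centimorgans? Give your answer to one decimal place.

The two most frequent reciprocal classes, CO r S and co R s, are the parental types, so the F1 was CO r S / co R s.
The two rarest classes, CO r s and co R S, are the double crossovers. Comparing them with the parentals, only the s allele has switched, so s is the middle locus and the order is r – s – co.
Crossovers in the s–co interval produce the single-crossover classes co r S and CO R s (250 + 249 = 499) plus the double crossovers (20).
RF(s–co) = (499 + 20) / 2573 = 519/2573 = 0.2017 → 20.2 centimorgans.

20.2 centimorgans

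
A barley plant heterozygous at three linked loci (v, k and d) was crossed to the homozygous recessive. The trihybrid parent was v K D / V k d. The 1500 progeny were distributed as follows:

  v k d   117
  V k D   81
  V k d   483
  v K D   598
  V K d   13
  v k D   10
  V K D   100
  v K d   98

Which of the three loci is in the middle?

k

The two rarest classes, v k D and V K d, are the double crossovers. Comparing them with the parentals, only the k allele has switched, so k is the middle locus and the order is v – k – d.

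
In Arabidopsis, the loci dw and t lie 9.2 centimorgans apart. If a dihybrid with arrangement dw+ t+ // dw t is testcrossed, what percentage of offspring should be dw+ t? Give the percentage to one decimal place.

A map distance of 9.2 centimorgans corresponds to a recombination frequency of 0.092.
The F1 is dw+ t+ / dw t, so dw+ t is a recombinant gamete class with expected frequency r/2 = 0.092/2 = 0.0460.
That is 0.0460 = 4.6% of the progeny.

4.6%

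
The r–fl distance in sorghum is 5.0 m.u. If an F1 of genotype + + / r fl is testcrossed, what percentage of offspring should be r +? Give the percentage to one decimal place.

2.5%

A map distance of 5.0 m.u. corresponds to a recombination frequency of 0.050.
The F1 is + + / r fl, so r + is a recombinant gamete class with expected frequency r/2 = 0.050/2 = 0.0250.
That is 0.0250 = 2.5% of the progeny.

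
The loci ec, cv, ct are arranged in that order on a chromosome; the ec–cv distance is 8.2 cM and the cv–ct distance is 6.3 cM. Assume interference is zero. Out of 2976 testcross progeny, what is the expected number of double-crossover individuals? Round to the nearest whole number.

15

Map distances give recombination frequencies of 0.082 and 0.063 for the two intervals.
With no interference, expected double-crossover frequency = 0.082 × 0.063 = 0.00517.
Expected number = 0.00517 × 2976 = 15.37 ≈ 15.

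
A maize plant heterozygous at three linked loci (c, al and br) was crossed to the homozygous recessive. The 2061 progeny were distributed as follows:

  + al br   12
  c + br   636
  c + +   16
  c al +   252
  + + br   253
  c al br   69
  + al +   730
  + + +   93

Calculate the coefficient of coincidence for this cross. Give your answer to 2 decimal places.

The two most frequent reciprocal classes, + al + and c + br, are the parental types, so the F1 was + al + / c + br.
The two rarest classes, + al br and c + +, are the double crossovers. Comparing them with the parentals, only the br allele has switched, so br is the middle locus and the order is al – br – c.
al–br: (162 + 28)/2061 = 0.0922; br–c: (505 + 28)/2061 = 0.2586.
Expected DCO frequency = 0.0922 × 0.2586 ≈ 0.02384; observed = 28/2061 ≈ 0.01359.
Coefficient of coincidence = 0.01359/0.02384 ≈ 0.57.

0.57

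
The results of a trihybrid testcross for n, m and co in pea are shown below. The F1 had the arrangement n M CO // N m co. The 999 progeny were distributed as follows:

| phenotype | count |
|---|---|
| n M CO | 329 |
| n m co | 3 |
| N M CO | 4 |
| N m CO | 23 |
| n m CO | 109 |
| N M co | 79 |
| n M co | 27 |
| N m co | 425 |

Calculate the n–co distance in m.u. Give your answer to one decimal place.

The two rarest classes, N M CO and n m co, are the double crossovers. Comparing them with the parentals, only the n allele has switched, so n is the middle locus and the order is co – n – m.
Crossovers in the co–n interval produce the single-crossover classes n M co and N m CO (27 + 23 = 50) plus the double crossovers (7).
RF(co–n) = (50 + 7) / 999 = 57/999 = 0.0571 → 5.7 m.u.

5.7 m.u.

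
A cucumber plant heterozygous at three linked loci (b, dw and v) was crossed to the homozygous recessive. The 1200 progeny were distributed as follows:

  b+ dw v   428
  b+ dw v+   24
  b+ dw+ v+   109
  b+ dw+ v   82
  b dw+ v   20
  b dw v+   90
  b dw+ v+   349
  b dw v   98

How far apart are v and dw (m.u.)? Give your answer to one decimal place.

18.0 m.u.

The two most frequent reciprocal classes, b dw+ v+ and b+ dw v, are the parental types, so the F1 was b dw+ v+ / b+ dw v.
The two rarest classes, b dw+ v and b+ dw v+, are the double crossovers. Comparing them with the parentals, only the v allele has switched, so v is the middle locus and the order is dw – v – b.
Crossovers in the dw–v interval produce the single-crossover classes b dw v+ and b+ dw+ v (90 + 82 = 172) plus the double crossovers (44).
RF(dw–v) = (172 + 44) / 1200 = 216/1200 = 0.1800 → 18.0 m.u.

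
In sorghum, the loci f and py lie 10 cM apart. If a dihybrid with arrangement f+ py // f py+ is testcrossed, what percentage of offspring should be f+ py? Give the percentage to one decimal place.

45.0%

A map distance of 10 cM corresponds to a recombination frequency of 0.100.
The F1 is f+ py / f py+, so f+ py is a parental gamete class with expected frequency (1 − r)/2 = 0.900/2 = 0.4500.
That is 0.4500 = 45.0% of the progeny.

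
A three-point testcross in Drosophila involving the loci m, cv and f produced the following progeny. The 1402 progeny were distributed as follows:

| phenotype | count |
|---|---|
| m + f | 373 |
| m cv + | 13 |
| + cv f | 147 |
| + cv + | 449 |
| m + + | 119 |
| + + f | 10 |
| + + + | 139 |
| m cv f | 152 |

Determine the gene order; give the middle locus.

The two most frequent reciprocal classes, m + f and + cv +, are the parental types, so the F1 was m + f / + cv +.
The two rarest classes, + + f and m cv +, are the double crossovers. Comparing them with the parentals, only the m allele has switched, so m is the middle locus and the order is cv – m – f.

m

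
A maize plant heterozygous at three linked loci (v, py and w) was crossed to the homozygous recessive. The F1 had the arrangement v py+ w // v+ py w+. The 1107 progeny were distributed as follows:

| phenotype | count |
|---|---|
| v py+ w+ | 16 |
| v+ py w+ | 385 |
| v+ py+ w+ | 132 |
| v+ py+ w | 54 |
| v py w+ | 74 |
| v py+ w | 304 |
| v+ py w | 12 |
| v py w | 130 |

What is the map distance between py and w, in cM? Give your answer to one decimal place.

The two rarest classes, v py+ w+ and v+ py w, are the double crossovers. Comparing them with the parentals, only the w allele has switched, so w is the middle locus and the order is v – w – py.
Crossovers in the w–py interval produce the single-crossover classes v py w and v+ py+ w+ (130 + 132 = 262) plus the double crossovers (28).
RF(w–py) = (262 + 28) / 1107 = 290/1107 = 0.2620 → 26.2 cM.

26.2 cM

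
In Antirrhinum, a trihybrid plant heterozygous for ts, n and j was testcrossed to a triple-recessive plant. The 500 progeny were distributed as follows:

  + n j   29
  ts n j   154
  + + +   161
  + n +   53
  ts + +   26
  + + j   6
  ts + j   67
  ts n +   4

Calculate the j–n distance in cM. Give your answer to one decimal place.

26.0 cM

The two most frequent reciprocal classes, ts n j and + + +, are the parental types, so the F1 was ts n j / + + +.
The two rarest classes, ts n + and + + j, are the double crossovers. Comparing them with the parentals, only the j allele has switched, so j is the middle locus and the order is ts – j – n.
Crossovers in the j–n interval produce the single-crossover classes ts + j and + n + (67 + 53 = 120) plus the double crossovers (10).
RF(j–n) = (120 + 10) / 500 = 130/500 = 0.2600 → 26.0 cM.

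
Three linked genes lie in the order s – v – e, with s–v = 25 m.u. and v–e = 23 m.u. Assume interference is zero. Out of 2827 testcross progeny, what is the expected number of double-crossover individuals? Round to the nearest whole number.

163

Map distances give recombination frequencies of 0.250 and 0.230 for the two intervals.
With no interference, expected double-crossover frequency = 0.250 × 0.230 = 0.05750.
Expected number = 0.05750 × 2827 = 162.55 ≈ 163.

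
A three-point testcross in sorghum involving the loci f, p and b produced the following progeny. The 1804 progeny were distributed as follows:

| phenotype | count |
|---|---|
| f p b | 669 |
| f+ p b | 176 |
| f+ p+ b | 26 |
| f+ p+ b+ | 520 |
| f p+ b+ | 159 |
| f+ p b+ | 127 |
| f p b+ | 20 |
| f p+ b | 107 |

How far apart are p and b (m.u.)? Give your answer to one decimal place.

15.5 m.u.

The two most frequent reciprocal classes, f+ p+ b+ and f p b, are the parental types, so the F1 was f+ p+ b+ / f p b.
The two rarest classes, f+ p+ b and f p b+, are the double crossovers. Comparing them with the parentals, only the b allele has switched, so b is the middle locus and the order is p – b – f.
Crossovers in the p–b interval produce the single-crossover classes f+ p b+ and f p+ b (127 + 107 = 234) plus the double crossovers (46).
RF(p–b) = (234 + 46) / 1804 = 280/1804 = 0.1552 → 15.5 m.u.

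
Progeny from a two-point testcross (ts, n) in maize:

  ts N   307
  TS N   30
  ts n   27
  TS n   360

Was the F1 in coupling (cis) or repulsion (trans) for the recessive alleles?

trans

The two most frequent classes are TS n (360) and ts N (307); these are the parental (non-recombinant) types.
So the F1 carried TS n on one chromosome and ts N on the other — the recessive alleles are on opposite chromosomes (trans / repulsion).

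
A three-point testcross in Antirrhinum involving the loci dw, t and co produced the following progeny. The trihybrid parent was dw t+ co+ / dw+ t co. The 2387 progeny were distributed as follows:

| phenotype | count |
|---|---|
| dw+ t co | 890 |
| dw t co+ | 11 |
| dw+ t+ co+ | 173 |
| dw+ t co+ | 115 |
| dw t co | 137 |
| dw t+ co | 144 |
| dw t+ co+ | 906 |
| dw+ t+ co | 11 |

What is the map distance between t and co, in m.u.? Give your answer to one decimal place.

11.8 m.u.

The two rarest classes, dw t co+ and dw+ t+ co, are the double crossovers. Comparing them with the parentals, only the t allele has switched, so t is the middle locus and the order is dw – t – co.
Crossovers in the t–co interval produce the single-crossover classes dw t+ co and dw+ t co+ (144 + 115 = 259) plus the double crossovers (22).
RF(t–co) = (259 + 22) / 2387 = 281/2387 = 0.1177 → 11.8 m.u.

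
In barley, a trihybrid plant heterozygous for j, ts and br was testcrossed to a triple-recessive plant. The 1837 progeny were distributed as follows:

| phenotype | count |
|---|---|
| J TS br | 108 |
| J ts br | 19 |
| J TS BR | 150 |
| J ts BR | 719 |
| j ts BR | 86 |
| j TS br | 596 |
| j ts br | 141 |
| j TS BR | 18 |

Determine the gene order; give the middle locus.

br

The two most frequent reciprocal classes, J ts BR and j TS br, are the parental types, so the F1 was J ts BR / j TS br.
The two rarest classes, J ts br and j TS BR, are the double crossovers. Comparing them with the parentals, only the br allele has switched, so br is the middle locus and the order is j – br – ts.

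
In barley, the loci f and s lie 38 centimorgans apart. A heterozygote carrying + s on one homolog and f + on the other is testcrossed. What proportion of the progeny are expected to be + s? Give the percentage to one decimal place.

31.0%

A map distance of 38 centimorgans corresponds to a recombination frequency of 0.380.
The F1 is + s / f +, so + s is a parental gamete class with expected frequency (1 − r)/2 = 0.620/2 = 0.3100.
That is 0.3100 = 31.0% of the progeny.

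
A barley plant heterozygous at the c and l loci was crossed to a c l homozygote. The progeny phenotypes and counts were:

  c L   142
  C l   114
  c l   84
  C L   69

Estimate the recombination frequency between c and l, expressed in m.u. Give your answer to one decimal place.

The two most frequent classes, C l (114) and c L (142), are the parental types, so the F1 was C l / c L.
The recombinant classes are C L and c l: 69 + 84 = 153.
Recombination frequency = 153/409 = 0.3741 ≈ 37.4%, i.e. 37.4 m.u.

37.4 m.u.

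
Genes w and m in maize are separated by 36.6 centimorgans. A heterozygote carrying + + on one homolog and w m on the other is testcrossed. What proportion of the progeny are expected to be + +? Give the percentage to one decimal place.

31.7%

A map distance of 36.6 centimorgans corresponds to a recombination frequency of 0.366.
The F1 is + + / w m, so + + is a parental gamete class with expected frequency (1 − r)/2 = 0.634/2 = 0.3170.
That is 0.3170 = 31.7% of the progeny.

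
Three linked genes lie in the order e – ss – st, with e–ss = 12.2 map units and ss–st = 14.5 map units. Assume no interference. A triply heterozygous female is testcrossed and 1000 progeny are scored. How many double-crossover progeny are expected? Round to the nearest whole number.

18

Map distances give recombination frequencies of 0.122 and 0.145 for the two intervals.
With no interference, expected double-crossover frequency = 0.122 × 0.145 = 0.01769.
Expected number = 0.01769 × 1000 = 17.69 ≈ 18.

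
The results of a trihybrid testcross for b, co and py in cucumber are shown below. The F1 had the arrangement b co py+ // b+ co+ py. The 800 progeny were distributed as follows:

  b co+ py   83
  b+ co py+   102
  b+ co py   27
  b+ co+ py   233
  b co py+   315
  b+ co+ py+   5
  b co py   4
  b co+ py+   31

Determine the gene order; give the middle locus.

The two rarest classes, b co py and b+ co+ py+, are the double crossovers. Comparing them with the parentals, only the py allele has switched, so py is the middle locus and the order is b – py – co.

py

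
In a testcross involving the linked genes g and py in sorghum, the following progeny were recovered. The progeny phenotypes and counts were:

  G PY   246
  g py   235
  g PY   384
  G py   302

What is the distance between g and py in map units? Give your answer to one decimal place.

41.2 map units

The two most frequent classes, G py (302) and g PY (384), are the parental types, so the F1 was G py / g PY.
The recombinant classes are G PY and g py: 246 + 235 = 481.
Recombination frequency = 481/1167 = 0.4122 ≈ 41.2%, i.e. 41.2 map units.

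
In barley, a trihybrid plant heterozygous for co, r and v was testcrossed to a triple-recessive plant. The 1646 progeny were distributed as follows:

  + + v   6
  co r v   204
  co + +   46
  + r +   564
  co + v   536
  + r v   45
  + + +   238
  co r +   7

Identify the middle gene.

co

The two most frequent reciprocal classes, + r + and co + v, are the parental types, so the F1 was + r + / co + v.
The two rarest classes, co r + and + + v, are the double crossovers. Comparing them with the parentals, only the co allele has switched, so co is the middle locus and the order is r – co – v.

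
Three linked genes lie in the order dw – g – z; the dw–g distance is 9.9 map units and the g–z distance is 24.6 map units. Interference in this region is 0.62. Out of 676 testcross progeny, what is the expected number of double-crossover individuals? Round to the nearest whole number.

Map distances give recombination frequencies of 0.099 and 0.246 for the two intervals.
With interference 0.62 (so coincidence = 0.38), expected double-crossover frequency = 0.099 × 0.246 × 0.38 = 0.00925.
Expected number = 0.00925 × 676 = 6.26 ≈ 6.

6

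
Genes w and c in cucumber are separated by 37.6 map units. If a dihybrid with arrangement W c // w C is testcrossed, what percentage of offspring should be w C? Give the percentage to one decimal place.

A map distance of 37.6 map units corresponds to a recombination frequency of 0.376.
The F1 is W c / w C, so w C is a parental gamete class with expected frequency (1 − r)/2 = 0.624/2 = 0.3120.
That is 0.3120 = 31.2% of the progeny.

31.2%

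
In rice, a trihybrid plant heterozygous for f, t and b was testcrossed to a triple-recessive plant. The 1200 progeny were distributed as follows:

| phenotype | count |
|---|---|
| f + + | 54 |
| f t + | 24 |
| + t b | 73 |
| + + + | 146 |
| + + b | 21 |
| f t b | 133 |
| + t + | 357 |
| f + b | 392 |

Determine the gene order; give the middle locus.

The two most frequent reciprocal classes, + t + and f + b, are the parental types, so the F1 was + t + / f + b.
The two rarest classes, f t + and + + b, are the double crossovers. Comparing them with the parentals, only the f allele has switched, so f is the middle locus and the order is t – f – b.

f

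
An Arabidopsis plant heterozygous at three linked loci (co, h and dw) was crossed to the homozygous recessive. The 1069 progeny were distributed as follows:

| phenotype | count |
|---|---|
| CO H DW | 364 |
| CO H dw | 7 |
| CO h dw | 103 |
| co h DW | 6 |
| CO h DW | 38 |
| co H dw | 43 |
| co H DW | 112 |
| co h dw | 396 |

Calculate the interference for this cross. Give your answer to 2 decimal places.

The two most frequent reciprocal classes, co h dw and CO H DW, are the parental types, so the F1 was co h dw / CO H DW.
The two rarest classes, co h DW and CO H dw, are the double crossovers. Comparing them with the parentals, only the dw allele has switched, so dw is the middle locus and the order is h – dw – co.
h–dw: (81 + 13)/1069 = 0.0879; dw–co: (215 + 13)/1069 = 0.2133.
Expected DCO frequency = 0.0879 × 0.2133 ≈ 0.01875; observed = 13/1069 ≈ 0.01216.
Coefficient of coincidence = 0.01216/0.01875 ≈ 0.65; interference = 1 − 0.65 = 0.35.

0.35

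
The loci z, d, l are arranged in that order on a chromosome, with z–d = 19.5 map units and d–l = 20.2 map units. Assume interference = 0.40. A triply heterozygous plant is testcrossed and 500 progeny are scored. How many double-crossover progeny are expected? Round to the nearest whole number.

12

Map distances give recombination frequencies of 0.195 and 0.202 for the two intervals.
With interference 0.40 (so coincidence = 0.60), expected double-crossover frequency = 0.195 × 0.202 × 0.60 = 0.02363.
Expected number = 0.02363 × 500 = 11.82 ≈ 12.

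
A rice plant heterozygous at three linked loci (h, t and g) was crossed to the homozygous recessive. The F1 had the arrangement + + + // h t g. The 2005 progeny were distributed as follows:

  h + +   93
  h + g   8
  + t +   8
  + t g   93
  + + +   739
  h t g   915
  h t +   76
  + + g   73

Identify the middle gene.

t

The two rarest classes, + t + and h + g, are the double crossovers. Comparing them with the parentals, only the t allele has switched, so t is the middle locus and the order is g – t – h.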